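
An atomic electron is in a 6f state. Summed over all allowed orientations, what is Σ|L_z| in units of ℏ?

The 6f subshell has l = 3.
The allowed m_l values are -3, -2, -1, 0, 1, 2, 3.
Σ|m_l| = l(l+1) = 12.

Σ|L_z| = 12 ℏ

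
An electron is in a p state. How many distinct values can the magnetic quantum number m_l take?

For a p orbital, l = 1.
The number of m_l values is 2l + 1 = 2·1 + 1 = 3.

3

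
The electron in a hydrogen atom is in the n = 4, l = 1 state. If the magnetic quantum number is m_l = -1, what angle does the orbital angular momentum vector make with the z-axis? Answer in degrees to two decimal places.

|L| = √(l(l+1)) ℏ = √2 ℏ.
L_z = m_l ℏ = −1ℏ.
cos θ = L_z/|L| = -1/√2, so θ ≈ 135.00°.

θ ≈ 135.00°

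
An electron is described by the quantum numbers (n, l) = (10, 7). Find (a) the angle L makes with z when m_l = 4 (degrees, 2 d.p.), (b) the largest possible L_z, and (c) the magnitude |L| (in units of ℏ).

θ(m_l=4) ≈ 57.69°; L_z,max = 7ℏ; |L| = 2√14 ℏ ≈ 7.483ℏ

For m_l = 4: cos θ = 4/√56, θ ≈ 57.69°.
L_z,max = lℏ = 7ℏ.
|L| = ℏ√(7·8) = 2√14 ℏ ≈ 7.483ℏ.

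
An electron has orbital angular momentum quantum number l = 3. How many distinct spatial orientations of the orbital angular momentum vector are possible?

The number of m_l values is 2l + 1 = 2·3 + 1 = 7.

7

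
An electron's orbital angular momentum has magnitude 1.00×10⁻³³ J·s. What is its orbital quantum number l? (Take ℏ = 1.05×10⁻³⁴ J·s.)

|L|/ℏ = (1.00×10⁻³³)/(1.05×10⁻³⁴) ≈ 9.524.
Set l(l+1) = 90.70; the integer solution is l = 9.

l = 9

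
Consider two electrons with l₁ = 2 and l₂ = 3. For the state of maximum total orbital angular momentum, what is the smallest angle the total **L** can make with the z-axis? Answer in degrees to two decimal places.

The total orbital quantum number L ranges from |l₁ − l₂| to l₁ + l₂ in integer steps.
So L can be 1, 2, 3, 4, 5.
The maximum is L = 5, with |L_tot| = ℏ√(5·6) = √30 ℏ.
The minimum angle with z is arccos(5/√30) ≈ 24.09°.

θ_min ≈ 24.09°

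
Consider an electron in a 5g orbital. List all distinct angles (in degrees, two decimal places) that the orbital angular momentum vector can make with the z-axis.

For 5g, l = 4.
|L| = √(l(l+1)) ℏ = 2√5 ℏ.
cos θ = m_l/√20 for each m_l ∈ {-4, -3, -2, -1, 0, 1, 2, 3, 4}.

θ ∈ {26.57°, 47.87°, 63.43°, 77.08°, 90.00°, 102.92°, 116.57°, 132.13°, 153.43°}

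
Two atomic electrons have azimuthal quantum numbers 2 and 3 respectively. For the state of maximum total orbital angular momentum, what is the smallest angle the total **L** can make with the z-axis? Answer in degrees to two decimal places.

L runs from |2 − 3| = 1 to 2 + 3 = 5.
So L can be 1, 2, 3, 4, 5.
The maximum is L = 5, with |L_tot| = ℏ√(5·6) = √30 ℏ.
The minimum angle with z is arccos(5/√30) ≈ 24.09°.

θ_min ≈ 24.09°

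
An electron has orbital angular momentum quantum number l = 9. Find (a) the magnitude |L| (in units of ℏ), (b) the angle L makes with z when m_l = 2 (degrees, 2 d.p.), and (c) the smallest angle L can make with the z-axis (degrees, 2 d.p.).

|L| = 3√10 ℏ ≈ 9.487ℏ; θ(m_l=2) ≈ 77.83°; θ_min ≈ 18.43°

|L| = ℏ√(9·10) = 3√10 ℏ ≈ 9.487ℏ.
For m_l = 2: cos θ = 2/√90, θ ≈ 77.83°.
cos θ_min = 9/√90, so θ_min ≈ 18.43°.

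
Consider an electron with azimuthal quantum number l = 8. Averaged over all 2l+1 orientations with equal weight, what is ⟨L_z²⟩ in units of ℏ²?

⟨L_z²⟩ = 24 ℏ²

m_l ∈ {-8, -7, -6, -5, -4, -3, -2, -1, 0, 1, 2, 3, 4, 5, 6, 7, 8}.
⟨L_z²⟩ = ℏ²·l(l+1)/3 = 24ℏ².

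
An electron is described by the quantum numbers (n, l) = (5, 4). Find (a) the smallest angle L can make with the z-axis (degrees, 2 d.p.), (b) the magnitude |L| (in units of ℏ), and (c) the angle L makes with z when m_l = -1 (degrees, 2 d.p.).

cos θ_min = 4/√20, so θ_min ≈ 26.57°.
|L| = ℏ√(4·5) = 2√5 ℏ ≈ 4.472ℏ.
For m_l = -1: cos θ = -1/√20, θ ≈ 102.92°.

θ_min ≈ 26.57°; |L| = 2√5 ℏ ≈ 4.472ℏ; θ(m_l=-1) ≈ 102.92°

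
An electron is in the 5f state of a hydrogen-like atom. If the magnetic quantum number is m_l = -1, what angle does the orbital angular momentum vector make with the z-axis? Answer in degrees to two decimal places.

θ ≈ 106.78°

The 5f subshell has l = 3.
|L| = ℏ√(l(l+1)) = 2√3 ℏ.
L_z = m_l ℏ = −1ℏ.
cos θ = L_z/|L| = -1/√12, so θ ≈ 106.78°.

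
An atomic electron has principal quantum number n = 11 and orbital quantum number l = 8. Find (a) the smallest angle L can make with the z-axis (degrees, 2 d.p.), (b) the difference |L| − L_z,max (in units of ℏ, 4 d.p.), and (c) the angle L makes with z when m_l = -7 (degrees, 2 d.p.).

cos θ_min = 8/√72, so θ_min ≈ 19.47°.
|L| − L_z,max = (6√2 − 8)ℏ ≈ 0.4853ℏ.
For m_l = -7: cos θ = -7/√72, θ ≈ 145.58°.

θ_min ≈ 19.47°; |L|−L_z,max ≈ 0.4853ℏ; θ(m_l=-7) ≈ 145.58°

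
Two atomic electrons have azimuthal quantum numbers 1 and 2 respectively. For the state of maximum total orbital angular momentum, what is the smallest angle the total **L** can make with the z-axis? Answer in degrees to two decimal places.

θ_min ≈ 30.00°

By the triangle rule, |l₁ − l₂| ≤ L ≤ l₁ + l₂.
So L can be 1, 2, 3.
The maximum is L = 3, with |L_tot| = ℏ√(3·4) = 2√3 ℏ.
The minimum angle with z is arccos(3/√12) ≈ 30.00°.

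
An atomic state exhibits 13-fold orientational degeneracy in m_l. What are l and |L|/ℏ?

Since there are 2l+1 = 13 values of m_l, l = 6.
Then |L| = √(l(l+1)) ℏ = √42 ℏ.

l = 6, |L| = √42 ℏ ≈ 6.481ℏ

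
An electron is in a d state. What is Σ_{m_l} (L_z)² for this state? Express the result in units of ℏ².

Σ(L_z)² = 10 ℏ²

For a d orbital, l = 2.
The allowed m_l values are -2, -1, 0, 1, 2.
Σ m_l² = 2·(1 + 4) = 10.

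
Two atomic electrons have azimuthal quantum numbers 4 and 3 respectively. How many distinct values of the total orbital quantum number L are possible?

L runs from |4 − 3| = 1 to 4 + 3 = 7.
L ∈ {1, 2, 3, 4, 5, 6, 7}.
That is 7 values.

7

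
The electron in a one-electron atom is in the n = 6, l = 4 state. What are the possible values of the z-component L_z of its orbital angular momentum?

L_z ∈ {−4ℏ, −3ℏ, −2ℏ, −ℏ, 0, ℏ, 2ℏ, 3ℏ, 4ℏ}

L_z = m_l ℏ with m_l ranging from −l to +l in integer steps.
For l = 4: m_l ∈ {-4, -3, -2, -1, 0, 1, 2, 3, 4}.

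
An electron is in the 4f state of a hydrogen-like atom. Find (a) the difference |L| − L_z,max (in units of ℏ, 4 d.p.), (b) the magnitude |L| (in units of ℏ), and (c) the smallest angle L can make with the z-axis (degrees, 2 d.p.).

|L|−L_z,max ≈ 0.4641ℏ; |L| = 2√3 ℏ ≈ 3.464ℏ; θ_min ≈ 30.00°

The 4f subshell has l = 3.
|L| − L_z,max = (2√3 − 3)ℏ ≈ 0.4641ℏ.
|L| = ℏ√(3·4) = 2√3 ℏ ≈ 3.464ℏ.
cos θ_min = 3/√12, so θ_min ≈ 30.00°.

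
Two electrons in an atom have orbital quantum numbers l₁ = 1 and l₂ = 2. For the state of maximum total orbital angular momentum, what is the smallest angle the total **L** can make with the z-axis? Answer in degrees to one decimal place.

θ_min ≈ 30.0°

By the triangle rule, |l₁ − l₂| ≤ L ≤ l₁ + l₂.
L ∈ {1, 2, 3}.
The maximum is L = 3, with |L_tot| = ℏ√(3·4) = 2√3 ℏ.
The minimum angle with z is arccos(3/√12) ≈ 30.0°.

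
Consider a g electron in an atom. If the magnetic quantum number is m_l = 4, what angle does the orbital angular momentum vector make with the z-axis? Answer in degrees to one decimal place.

A g state has l = 4.
|L|² = l(l+1)ℏ² = 20ℏ², so |L| = 2√5 ℏ.
L_z = m_l ℏ = 4ℏ.
cos θ = L_z/|L| = 4/√20, so θ ≈ 26.6°.

θ ≈ 26.6°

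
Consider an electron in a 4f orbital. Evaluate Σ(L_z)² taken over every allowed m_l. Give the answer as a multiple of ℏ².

4f means n = 4, l = 3.
m_l ∈ {-3, -2, -1, 0, 1, 2, 3}.
Σ m_l² = 2·(1 + 4 + 9) = 28.

Σ(L_z)² = 28 ℏ²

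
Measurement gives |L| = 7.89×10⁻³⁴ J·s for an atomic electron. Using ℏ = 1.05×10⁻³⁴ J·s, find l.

l = 7

In units of ℏ, |L| ≈ 7.514.
l(l+1) ≈ 7.514² ≈ 56.46, so l = 7.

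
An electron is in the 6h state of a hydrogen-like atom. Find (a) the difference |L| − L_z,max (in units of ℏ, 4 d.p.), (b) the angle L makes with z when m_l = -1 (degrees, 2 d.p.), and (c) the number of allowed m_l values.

For 6h, l = 5.
|L| − L_z,max = (√30 − 5)ℏ ≈ 0.4772ℏ.
For m_l = -1: cos θ = -1/√30, θ ≈ 100.52°.
There are 2l+1 = 11 values of m_l.

|L|−L_z,max ≈ 0.4772ℏ; θ(m_l=-1) ≈ 100.52°; 11 values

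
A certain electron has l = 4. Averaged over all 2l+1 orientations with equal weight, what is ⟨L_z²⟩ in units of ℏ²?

m_l ∈ {-4, -3, -2, -1, 0, 1, 2, 3, 4}.
⟨L_z²⟩ = ℏ²·l(l+1)/3 = 6.667ℏ².

⟨L_z²⟩ = 6.667 ℏ²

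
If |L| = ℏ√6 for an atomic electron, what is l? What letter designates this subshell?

Since |L|² = l(l+1)ℏ², l(l+1) = 6.
The positive root is l = 2.

l = 2 (d orbital)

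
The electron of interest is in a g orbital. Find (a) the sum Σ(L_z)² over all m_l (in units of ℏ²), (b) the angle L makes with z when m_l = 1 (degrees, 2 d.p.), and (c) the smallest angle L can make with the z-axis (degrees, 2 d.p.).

Σ(L_z)² = 60 ℏ²; θ(m_l=1) ≈ 77.08°; θ_min ≈ 26.57°

The letter g corresponds to l = 4.
Σ m_l² = 60, so Σ(L_z)² = 60 ℏ².
For m_l = 1: cos θ = 1/√20, θ ≈ 77.08°.
cos θ_min = 4/√20, so θ_min ≈ 26.57°.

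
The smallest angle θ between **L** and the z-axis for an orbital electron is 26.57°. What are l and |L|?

cos²θ_min = l/(l+1) = 0.7999.
Thus l = 0.7999/(1 − 0.7999) ≈ 4.
Then |L| = ℏ√(4·5) = 2√5 ℏ.

l = 4, |L| = 2√5 ℏ ≈ 4.472ℏ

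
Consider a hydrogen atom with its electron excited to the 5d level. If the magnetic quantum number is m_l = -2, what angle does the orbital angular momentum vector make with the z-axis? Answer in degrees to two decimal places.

θ ≈ 144.74°

The 5d level has l = 2.
|L|² = l(l+1)ℏ² = 6ℏ², so |L| = √6 ℏ.
L_z = m_l ℏ = −2ℏ.
cos θ = L_z/|L| = -2/√6, so θ ≈ 144.74°.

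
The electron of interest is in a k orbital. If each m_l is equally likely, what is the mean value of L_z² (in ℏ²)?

A k state has l = 7.
m_l runs from −7 to 7, i.e. {-7, -6, -5, -4, -3, -2, -1, 0, 1, 2, 3, 4, 5, 6, 7}.
⟨L_z²⟩ = ℏ²·l(l+1)/3 = 18.67ℏ².

⟨L_z²⟩ = 18.67 ℏ²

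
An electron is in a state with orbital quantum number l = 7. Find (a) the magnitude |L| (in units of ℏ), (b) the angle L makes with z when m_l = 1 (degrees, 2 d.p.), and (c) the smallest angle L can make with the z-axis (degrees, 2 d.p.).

|L| = 2√14 ℏ ≈ 7.483ℏ; θ(m_l=1) ≈ 82.32°; θ_min ≈ 20.70°

|L| = ℏ√(7·8) = 2√14 ℏ ≈ 7.483ℏ.
For m_l = 1: cos θ = 1/√56, θ ≈ 82.32°.
cos θ_min = 7/√56, so θ_min ≈ 20.70°.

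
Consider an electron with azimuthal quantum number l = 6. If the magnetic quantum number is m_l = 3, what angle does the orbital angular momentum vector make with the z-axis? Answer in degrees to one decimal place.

|L|² = l(l+1)ℏ² = 42ℏ², so |L| = √42 ℏ.
L_z = m_l ℏ = 3ℏ.
cos θ = L_z/|L| = 3/√42, so θ ≈ 62.4°.

θ ≈ 62.4°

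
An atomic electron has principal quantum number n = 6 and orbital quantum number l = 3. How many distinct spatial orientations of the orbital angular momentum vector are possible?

The number of m_l values is 2l + 1 = 2·3 + 1 = 7.

7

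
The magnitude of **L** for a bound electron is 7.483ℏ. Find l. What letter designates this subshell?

(|L|/ℏ)² = l(l+1) = 56.
l² + l − 56 = 0 ⇒ l = 7.

l = 7 (k orbital)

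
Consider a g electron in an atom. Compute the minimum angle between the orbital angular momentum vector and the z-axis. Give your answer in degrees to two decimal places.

The letter g corresponds to l = 4.
|L| = √(l(l+1)) ℏ = 2√5 ℏ.
The smallest angle corresponds to the largest L_z, i.e. m_l = l = 4, giving L_z = 4ℏ.
cos θ_min = 4/√20, so θ_min ≈ 26.57°.

θ_min ≈ 26.57°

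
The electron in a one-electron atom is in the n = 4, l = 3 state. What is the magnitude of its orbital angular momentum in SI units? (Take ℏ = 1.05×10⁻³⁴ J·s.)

|L| = 3.64×10⁻³⁴ J·s

|L| = ℏ√(l(l+1)) = ℏ√(3·4) = 2√3 ℏ
Numerically, |L| = 3.464 × (1.05×10⁻³⁴ J·s) = 3.64×10⁻³⁴ J·s.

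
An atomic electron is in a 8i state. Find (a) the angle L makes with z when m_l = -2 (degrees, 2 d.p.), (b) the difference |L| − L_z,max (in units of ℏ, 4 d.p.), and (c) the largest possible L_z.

θ(m_l=-2) ≈ 107.98°; |L|−L_z,max ≈ 0.4807ℏ; L_z,max = 6ℏ

8i means n = 8, l = 6.
For m_l = -2: cos θ = -2/√42, θ ≈ 107.98°.
|L| − L_z,max = (√42 − 6)ℏ ≈ 0.4807ℏ.
L_z,max = lℏ = 6ℏ.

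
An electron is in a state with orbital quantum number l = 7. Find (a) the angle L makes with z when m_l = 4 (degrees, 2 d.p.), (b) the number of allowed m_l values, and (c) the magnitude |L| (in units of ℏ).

For m_l = 4: cos θ = 4/√56, θ ≈ 57.69°.
There are 2l+1 = 15 values of m_l.
|L| = ℏ√(7·8) = 2√14 ℏ ≈ 7.483ℏ.

θ(m_l=4) ≈ 57.69°; 15 values; |L| = 2√14 ℏ ≈ 7.483ℏ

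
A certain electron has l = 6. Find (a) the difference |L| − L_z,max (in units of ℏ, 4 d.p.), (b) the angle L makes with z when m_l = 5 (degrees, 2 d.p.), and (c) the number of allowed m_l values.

|L|−L_z,max ≈ 0.4807ℏ; θ(m_l=5) ≈ 39.51°; 13 values

|L| − L_z,max = (√42 − 6)ℏ ≈ 0.4807ℏ.
For m_l = 5: cos θ = 5/√42, θ ≈ 39.51°.
There are 2l+1 = 13 values of m_l.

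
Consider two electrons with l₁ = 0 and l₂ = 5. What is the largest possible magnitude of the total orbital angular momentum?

Angular momentum addition gives L = |l₁ − l₂|, …, l₁ + l₂.
Allowed values: L = 5.
The largest magnitude corresponds to L = 5: |L_tot| = ℏ√(5·6) = √30 ℏ.

|L_tot|_max = √30 ℏ ≈ 5.477ℏ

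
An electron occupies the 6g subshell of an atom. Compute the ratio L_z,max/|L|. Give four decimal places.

For 6g, l = 4.
|L| = 2√5 ℏ ≈ 4.4721ℏ, while L_z,max = lℏ = 4ℏ.
L_z,max/|L| = 4/√20 = 0.8944.

L_z,max/|L| = 0.8944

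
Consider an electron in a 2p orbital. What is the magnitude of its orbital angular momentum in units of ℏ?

For 2p, l = 1.
|L| = ℏ√(l(l+1)) = ℏ√(1·2) = √2 ℏ

|L| = √2 ℏ ≈ 1.414ℏ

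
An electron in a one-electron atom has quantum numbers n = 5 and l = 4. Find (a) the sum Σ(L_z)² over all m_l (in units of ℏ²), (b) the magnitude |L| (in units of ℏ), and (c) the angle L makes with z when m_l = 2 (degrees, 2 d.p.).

Σ m_l² = 60, so Σ(L_z)² = 60 ℏ².
|L| = ℏ√(4·5) = 2√5 ℏ ≈ 4.472ℏ.
For m_l = 2: cos θ = 2/√20, θ ≈ 63.43°.

Σ(L_z)² = 60 ℏ²; |L| = 2√5 ℏ ≈ 4.472ℏ; θ(m_l=2) ≈ 63.43°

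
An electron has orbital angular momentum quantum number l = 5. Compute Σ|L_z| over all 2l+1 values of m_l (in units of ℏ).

The allowed m_l values are -5, -4, -3, -2, -1, 0, 1, 2, 3, 4, 5.
Σ|m_l| = l(l+1) = 30.

Σ|L_z| = 30 ℏ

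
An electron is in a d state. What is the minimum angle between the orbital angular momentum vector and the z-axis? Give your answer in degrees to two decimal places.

θ_min ≈ 35.26°

For a d orbital, l = 2.
|L| = √(l(l+1)) ℏ = √6 ℏ.
The smallest angle corresponds to the largest L_z, i.e. m_l = l = 2, giving L_z = 2ℏ.
cos θ_min = 2/√6, so θ_min ≈ 35.26°.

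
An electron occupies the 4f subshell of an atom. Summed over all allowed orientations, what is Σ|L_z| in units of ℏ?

4f means n = 4, l = 3.
m_l runs from −3 to 3, i.e. {-3, -2, -1, 0, 1, 2, 3}.
Σ|m_l| = 2·3(3+1)/2 = 12.

Σ|L_z| = 12 ℏ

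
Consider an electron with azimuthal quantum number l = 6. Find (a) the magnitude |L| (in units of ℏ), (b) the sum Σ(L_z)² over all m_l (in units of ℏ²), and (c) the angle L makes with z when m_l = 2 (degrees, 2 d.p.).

|L| = √42 ℏ ≈ 6.481ℏ; Σ(L_z)² = 182 ℏ²; θ(m_l=2) ≈ 72.02°

|L| = ℏ√(6·7) = √42 ℏ ≈ 6.481ℏ.
Σ m_l² = 182, so Σ(L_z)² = 182 ℏ².
For m_l = 2: cos θ = 2/√42, θ ≈ 72.02°.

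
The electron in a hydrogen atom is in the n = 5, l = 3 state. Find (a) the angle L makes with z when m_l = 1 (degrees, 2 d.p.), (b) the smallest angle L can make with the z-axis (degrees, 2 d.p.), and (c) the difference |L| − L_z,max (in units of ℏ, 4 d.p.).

θ(m_l=1) ≈ 73.22°; θ_min ≈ 30.00°; |L|−L_z,max ≈ 0.4641ℏ

For m_l = 1: cos θ = 1/√12, θ ≈ 73.22°.
cos θ_min = 3/√12, so θ_min ≈ 30.00°.
|L| − L_z,max = (2√3 − 3)ℏ ≈ 0.4641ℏ.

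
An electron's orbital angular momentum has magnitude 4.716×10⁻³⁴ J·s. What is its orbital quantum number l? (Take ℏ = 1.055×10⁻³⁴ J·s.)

In units of ℏ, |L| ≈ 4.470.
l(l+1) ≈ 4.470² ≈ 19.98, so l = 4.

l = 4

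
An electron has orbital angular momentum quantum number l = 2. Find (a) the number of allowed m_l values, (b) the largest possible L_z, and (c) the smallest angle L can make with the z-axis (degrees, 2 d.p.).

5 values; L_z,max = 2ℏ; θ_min ≈ 35.26°

There are 2l+1 = 5 values of m_l.
L_z,max = lℏ = 2ℏ.
cos θ_min = 2/√6, so θ_min ≈ 35.26°.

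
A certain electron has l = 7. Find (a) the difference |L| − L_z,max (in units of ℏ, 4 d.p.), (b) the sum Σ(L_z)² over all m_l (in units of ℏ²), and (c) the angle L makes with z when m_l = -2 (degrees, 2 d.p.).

|L| − L_z,max = (2√14 − 7)ℏ ≈ 0.4833ℏ.
Σ m_l² = 280, so Σ(L_z)² = 280 ℏ².
For m_l = -2: cos θ = -2/√56, θ ≈ 105.50°.

|L|−L_z,max ≈ 0.4833ℏ; Σ(L_z)² = 280 ℏ²; θ(m_l=-2) ≈ 105.50°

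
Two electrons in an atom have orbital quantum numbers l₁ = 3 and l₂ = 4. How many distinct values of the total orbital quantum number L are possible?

The total orbital quantum number L ranges from |l₁ − l₂| to l₁ + l₂ in integer steps.
So L can be 1, 2, 3, 4, 5, 6, 7.
That is 7 values.

7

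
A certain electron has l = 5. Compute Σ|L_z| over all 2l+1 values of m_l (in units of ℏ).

The allowed m_l values are -5, -4, -3, -2, -1, 0, 1, 2, 3, 4, 5.
Σ|m_l| = l(l+1) = 30.

Σ|L_z| = 30 ℏ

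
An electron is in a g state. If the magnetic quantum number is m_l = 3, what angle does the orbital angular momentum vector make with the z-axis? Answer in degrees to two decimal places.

θ ≈ 47.87°

For a g orbital, l = 4.
|L| = √(l(l+1)) ℏ = 2√5 ℏ.
L_z = m_l ℏ = 3ℏ.
cos θ = L_z/|L| = 3/√20, so θ ≈ 47.87°.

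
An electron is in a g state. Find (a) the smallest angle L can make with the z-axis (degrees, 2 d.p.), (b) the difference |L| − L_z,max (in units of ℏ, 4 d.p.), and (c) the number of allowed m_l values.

For a g orbital, l = 4.
cos θ_min = 4/√20, so θ_min ≈ 26.57°.
|L| − L_z,max = (2√5 − 4)ℏ ≈ 0.4721ℏ.
There are 2l+1 = 9 values of m_l.

θ_min ≈ 26.57°; |L|−L_z,max ≈ 0.4721ℏ; 9 values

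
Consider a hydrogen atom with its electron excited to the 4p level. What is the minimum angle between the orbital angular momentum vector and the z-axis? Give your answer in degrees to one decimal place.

The 4p level has l = 1.
|L|² = l(l+1)ℏ² = 2ℏ², so |L| = √2 ℏ.
The smallest angle corresponds to the largest L_z, i.e. m_l = l = 1, giving L_z = 1ℏ.
cos θ_min = 1/√2, so θ_min ≈ 45.0°.

θ_min ≈ 45.0°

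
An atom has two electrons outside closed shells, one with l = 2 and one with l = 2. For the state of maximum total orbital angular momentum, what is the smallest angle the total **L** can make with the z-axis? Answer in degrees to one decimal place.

θ_min ≈ 26.6°

The total orbital quantum number L ranges from |l₁ − l₂| to l₁ + l₂ in integer steps.
L ∈ {0, 1, 2, 3, 4}.
The maximum is L = 4, with |L_tot| = ℏ√(4·5) = 2√5 ℏ.
The minimum angle with z is arccos(4/√20) ≈ 26.6°.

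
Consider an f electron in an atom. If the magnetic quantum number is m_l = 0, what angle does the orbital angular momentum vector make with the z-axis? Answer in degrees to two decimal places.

F corresponds to l = 3.
|L| = √(l(l+1)) ℏ = 2√3 ℏ.
L_z = m_l ℏ = 0ℏ.
cos θ = L_z/|L| = 0/√12, so θ ≈ 90.00°.

θ ≈ 90.00°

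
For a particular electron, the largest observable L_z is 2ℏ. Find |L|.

Since max m_l = l, l = 2.
Then |L| = ℏ√(2·3) = √6 ℏ.

|L| = √6 ℏ ≈ 2.449ℏ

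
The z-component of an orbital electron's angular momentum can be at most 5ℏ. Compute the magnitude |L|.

The maximum L_z equals lℏ, giving l = 5.
|L| = √(l(l+1)) ℏ = √30 ℏ.

|L| = √30 ℏ ≈ 5.477ℏ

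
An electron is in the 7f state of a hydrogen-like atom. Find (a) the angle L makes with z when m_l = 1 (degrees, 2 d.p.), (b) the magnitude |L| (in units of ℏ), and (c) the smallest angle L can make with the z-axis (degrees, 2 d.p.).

For 7f, l = 3.
For m_l = 1: cos θ = 1/√12, θ ≈ 73.22°.
|L| = ℏ√(3·4) = 2√3 ℏ ≈ 3.464ℏ.
cos θ_min = 3/√12, so θ_min ≈ 30.00°.

θ(m_l=1) ≈ 73.22°; |L| = 2√3 ℏ ≈ 3.464ℏ; θ_min ≈ 30.00°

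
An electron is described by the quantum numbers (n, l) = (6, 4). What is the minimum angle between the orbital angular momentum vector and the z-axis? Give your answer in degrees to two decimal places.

θ_min ≈ 26.57°

|L| = ℏ√(l(l+1)) = 2√5 ℏ.
The smallest angle corresponds to the largest L_z, i.e. m_l = l = 4, giving L_z = 4ℏ.
cos θ_min = 4/√20, so θ_min ≈ 26.57°.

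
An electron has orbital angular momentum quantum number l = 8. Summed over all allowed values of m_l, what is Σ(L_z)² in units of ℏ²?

Σ(L_z)² = 408 ℏ²

m_l runs from −8 to 8, i.e. {-8, -7, -6, -5, -4, -3, -2, -1, 0, 1, 2, 3, 4, 5, 6, 7, 8}.
Σ m_l² = l(l+1)(2l+1)/3 = 8·9·17/3 = 408.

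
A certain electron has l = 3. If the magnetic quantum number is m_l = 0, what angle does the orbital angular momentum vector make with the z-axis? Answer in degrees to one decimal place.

θ ≈ 90.0°

|L| = ℏ√(l(l+1)) = 2√3 ℏ.
L_z = m_l ℏ = 0ℏ.
cos θ = L_z/|L| = 0/√12, so θ ≈ 90.0°.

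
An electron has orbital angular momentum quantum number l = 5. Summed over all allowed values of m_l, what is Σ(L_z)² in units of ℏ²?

Σ(L_z)² = 110 ℏ²

The allowed m_l values are -5, -4, -3, -2, -1, 0, 1, 2, 3, 4, 5.
Summing m² from −5 to 5: Σ m_l² = 110.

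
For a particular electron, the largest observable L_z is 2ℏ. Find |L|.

Since max m_l = l, l = 2.
|L| = √(l(l+1)) ℏ = √6 ℏ.

|L| = √6 ℏ ≈ 2.449ℏ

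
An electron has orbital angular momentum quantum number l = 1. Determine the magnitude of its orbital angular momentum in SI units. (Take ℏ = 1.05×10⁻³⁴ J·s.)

|L| = ℏ√(l(l+1)) = ℏ√(1·2) = √2 ℏ
Numerically, |L| = 1.414 × (1.05×10⁻³⁴ J·s) = 1.48×10⁻³⁴ J·s.

|L| = 1.48×10⁻³⁴ J·s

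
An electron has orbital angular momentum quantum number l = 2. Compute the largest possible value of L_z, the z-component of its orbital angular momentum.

L_z = m_l ℏ with m_l ∈ {−2, …, 2}; the maximum is m_l = 2.

L_z,max = 2ℏ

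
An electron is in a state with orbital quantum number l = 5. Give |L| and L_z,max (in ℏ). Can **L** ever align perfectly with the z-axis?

|L| = √30 ℏ ≈ 5.4772ℏ, while L_z,max = lℏ = 5ℏ.
Since |L| > L_z,max, the vector can never point exactly along z; the closest it comes is θ_min = arccos(5/√30) ≈ 24.1°.

No: L_z,max = 5ℏ < |L| = √30 ℏ ≈ 5.477ℏ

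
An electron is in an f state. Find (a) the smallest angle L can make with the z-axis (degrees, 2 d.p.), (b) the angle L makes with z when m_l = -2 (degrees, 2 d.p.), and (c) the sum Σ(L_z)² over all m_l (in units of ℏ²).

θ_min ≈ 30.00°; θ(m_l=-2) ≈ 125.26°; Σ(L_z)² = 28 ℏ²

For an f orbital, l = 3.
cos θ_min = 3/√12, so θ_min ≈ 30.00°.
For m_l = -2: cos θ = -2/√12, θ ≈ 125.26°.
Σ m_l² = 28, so Σ(L_z)² = 28 ℏ².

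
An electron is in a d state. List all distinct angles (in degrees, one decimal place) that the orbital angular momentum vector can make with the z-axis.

θ ∈ {35.3°, 65.9°, 90.0°, 114.1°, 144.7°}

The letter d corresponds to l = 2.
|L| = ℏ√(l(l+1)) = √6 ℏ.
cos θ = m_l/√6 for each m_l ∈ {-2, -1, 0, 1, 2}.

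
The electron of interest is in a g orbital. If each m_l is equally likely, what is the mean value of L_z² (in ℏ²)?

A g state has l = 4.
The allowed m_l values are -4, -3, -2, -1, 0, 1, 2, 3, 4.
⟨L_z²⟩ = ℏ²·(Σ m_l²)/(2l+1) = ℏ²·60/9 = 6.667ℏ².

⟨L_z²⟩ = 6.667 ℏ²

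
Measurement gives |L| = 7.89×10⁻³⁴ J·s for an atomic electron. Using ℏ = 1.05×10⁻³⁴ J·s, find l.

l = 7

|L|/ℏ = (7.89×10⁻³⁴)/(1.05×10⁻³⁴) ≈ 7.514.
Set l(l+1) = 56.46; the integer solution is l = 7.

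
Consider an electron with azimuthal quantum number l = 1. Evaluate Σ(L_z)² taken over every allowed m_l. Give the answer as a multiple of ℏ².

Σ(L_z)² = 2 ℏ²

m_l ∈ {-1, 0, 1}.
Summing m² from −1 to 1: Σ m_l² = 2.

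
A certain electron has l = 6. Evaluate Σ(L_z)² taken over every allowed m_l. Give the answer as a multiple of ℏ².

Σ(L_z)² = 182 ℏ²

m_l ∈ {-6, -5, -4, -3, -2, -1, 0, 1, 2, 3, 4, 5, 6}.
Summing m² from −6 to 6: Σ m_l² = 182.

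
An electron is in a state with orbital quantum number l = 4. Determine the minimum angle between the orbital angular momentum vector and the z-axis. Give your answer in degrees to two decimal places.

|L| = ℏ√(l(l+1)) = 2√5 ℏ.
The smallest angle corresponds to the largest L_z, i.e. m_l = l = 4, giving L_z = 4ℏ.
cos θ_min = 4/√20, so θ_min ≈ 26.57°.

θ_min ≈ 26.57°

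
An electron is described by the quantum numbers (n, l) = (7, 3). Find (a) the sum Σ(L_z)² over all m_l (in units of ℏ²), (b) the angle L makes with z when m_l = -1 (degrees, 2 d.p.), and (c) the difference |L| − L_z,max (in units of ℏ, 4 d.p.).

Σ m_l² = 28, so Σ(L_z)² = 28 ℏ².
For m_l = -1: cos θ = -1/√12, θ ≈ 106.78°.
|L| − L_z,max = (2√3 − 3)ℏ ≈ 0.4641ℏ.

Σ(L_z)² = 28 ℏ²; θ(m_l=-1) ≈ 106.78°; |L|−L_z,max ≈ 0.4641ℏ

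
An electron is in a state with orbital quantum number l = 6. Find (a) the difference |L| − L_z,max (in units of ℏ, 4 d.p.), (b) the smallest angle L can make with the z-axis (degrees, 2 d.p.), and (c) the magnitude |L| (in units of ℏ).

|L|−L_z,max ≈ 0.4807ℏ; θ_min ≈ 22.21°; |L| = √42 ℏ ≈ 6.481ℏ

|L| − L_z,max = (√42 − 6)ℏ ≈ 0.4807ℏ.
cos θ_min = 6/√42, so θ_min ≈ 22.21°.
|L| = ℏ√(6·7) = √42 ℏ ≈ 6.481ℏ.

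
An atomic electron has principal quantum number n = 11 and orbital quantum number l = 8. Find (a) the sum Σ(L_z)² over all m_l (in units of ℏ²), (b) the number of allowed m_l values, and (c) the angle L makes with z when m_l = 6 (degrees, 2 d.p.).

Σ(L_z)² = 408 ℏ²; 17 values; θ(m_l=6) ≈ 45.00°

Σ m_l² = 408, so Σ(L_z)² = 408 ℏ².
There are 2l+1 = 17 values of m_l.
For m_l = 6: cos θ = 6/√72, θ ≈ 45.00°.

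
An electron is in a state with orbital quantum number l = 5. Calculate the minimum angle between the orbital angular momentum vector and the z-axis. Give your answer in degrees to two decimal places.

θ_min ≈ 24.09°

|L|² = l(l+1)ℏ² = 30ℏ², so |L| = √30 ℏ.
The smallest angle corresponds to the largest L_z, i.e. m_l = l = 5, giving L_z = 5ℏ.
cos θ_min = 5/√30, so θ_min ≈ 24.09°.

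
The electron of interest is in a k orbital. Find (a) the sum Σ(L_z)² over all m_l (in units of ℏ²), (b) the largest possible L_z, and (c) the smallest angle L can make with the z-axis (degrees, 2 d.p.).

Σ(L_z)² = 280 ℏ²; L_z,max = 7ℏ; θ_min ≈ 20.70°

A k state has l = 7.
Σ m_l² = 280, so Σ(L_z)² = 280 ℏ².
L_z,max = lℏ = 7ℏ.
cos θ_min = 7/√56, so θ_min ≈ 20.70°.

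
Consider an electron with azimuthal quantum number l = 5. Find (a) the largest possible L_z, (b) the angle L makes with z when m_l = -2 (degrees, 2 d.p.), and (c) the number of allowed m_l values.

L_z,max = 5ℏ; θ(m_l=-2) ≈ 111.42°; 11 values

L_z,max = lℏ = 5ℏ.
For m_l = -2: cos θ = -2/√30, θ ≈ 111.42°.
There are 2l+1 = 11 values of m_l.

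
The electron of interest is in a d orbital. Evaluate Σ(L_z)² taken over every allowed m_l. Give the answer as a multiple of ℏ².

The letter d corresponds to l = 2.
m_l runs from −2 to 2, i.e. {-2, -1, 0, 1, 2}.
Σ m_l² = 2·(1 + 4) = 10.

Σ(L_z)² = 10 ℏ²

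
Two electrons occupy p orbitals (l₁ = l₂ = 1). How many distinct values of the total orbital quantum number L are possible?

L runs from |1 − 1| = 0 to 1 + 1 = 2.
L ∈ {0, 1, 2}.
That is 3 values.

3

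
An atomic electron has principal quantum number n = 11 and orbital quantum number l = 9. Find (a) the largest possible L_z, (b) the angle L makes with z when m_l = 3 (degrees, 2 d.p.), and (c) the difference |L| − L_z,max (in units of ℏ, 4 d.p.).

L_z,max = 9ℏ; θ(m_l=3) ≈ 71.57°; |L|−L_z,max ≈ 0.4868ℏ

L_z,max = lℏ = 9ℏ.
For m_l = 3: cos θ = 3/√90, θ ≈ 71.57°.
|L| − L_z,max = (3√10 − 9)ℏ ≈ 0.4868ℏ.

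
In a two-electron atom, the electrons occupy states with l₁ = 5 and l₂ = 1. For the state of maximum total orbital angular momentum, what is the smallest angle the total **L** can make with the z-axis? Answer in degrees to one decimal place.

θ_min ≈ 22.2°

Angular momentum addition gives L = |l₁ − l₂|, …, l₁ + l₂.
L ∈ {4, 5, 6}.
The maximum is L = 6, with |L_tot| = ℏ√(6·7) = √42 ℏ.
The minimum angle with z is arccos(6/√42) ≈ 22.2°.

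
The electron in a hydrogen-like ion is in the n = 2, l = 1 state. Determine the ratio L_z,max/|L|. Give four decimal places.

|L| = √2 ℏ ≈ 1.4142ℏ, while L_z,max = lℏ = 1ℏ.
L_z,max/|L| = 1/√2 = 0.7071.

L_z,max/|L| = 0.7071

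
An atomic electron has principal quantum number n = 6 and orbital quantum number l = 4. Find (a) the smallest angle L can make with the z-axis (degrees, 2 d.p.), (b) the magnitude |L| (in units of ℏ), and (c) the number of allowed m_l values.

θ_min ≈ 26.57°; |L| = 2√5 ℏ ≈ 4.472ℏ; 9 values

cos θ_min = 4/√20, so θ_min ≈ 26.57°.
|L| = ℏ√(4·5) = 2√5 ℏ ≈ 4.472ℏ.
There are 2l+1 = 9 values of m_l.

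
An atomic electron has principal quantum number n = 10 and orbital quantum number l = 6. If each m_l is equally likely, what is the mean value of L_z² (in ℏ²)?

The allowed m_l values are -6, -5, -4, -3, -2, -1, 0, 1, 2, 3, 4, 5, 6.
⟨L_z²⟩ = ℏ²·l(l+1)/3 = 14ℏ².

⟨L_z²⟩ = 14 ℏ²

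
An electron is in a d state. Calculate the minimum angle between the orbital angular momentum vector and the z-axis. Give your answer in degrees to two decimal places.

θ_min ≈ 35.26°

A d state has l = 2.
|L| = ℏ√(l(l+1)) = √6 ℏ.
The smallest angle corresponds to the largest L_z, i.e. m_l = l = 2, giving L_z = 2ℏ.
cos θ_min = 2/√6, so θ_min ≈ 35.26°.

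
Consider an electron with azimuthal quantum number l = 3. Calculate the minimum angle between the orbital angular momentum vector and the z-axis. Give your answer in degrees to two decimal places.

|L| = ℏ√(l(l+1)) = 2√3 ℏ.
The smallest angle corresponds to the largest L_z, i.e. m_l = l = 3, giving L_z = 3ℏ.
cos θ_min = 3/√12, so θ_min ≈ 30.00°.

θ_min ≈ 30.00°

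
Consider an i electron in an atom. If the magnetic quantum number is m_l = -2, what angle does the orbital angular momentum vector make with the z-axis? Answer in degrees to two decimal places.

The letter i corresponds to l = 6.
|L| = ℏ√(l(l+1)) = √42 ℏ.
L_z = m_l ℏ = −2ℏ.
cos θ = L_z/|L| = -2/√42, so θ ≈ 107.98°.

θ ≈ 107.98°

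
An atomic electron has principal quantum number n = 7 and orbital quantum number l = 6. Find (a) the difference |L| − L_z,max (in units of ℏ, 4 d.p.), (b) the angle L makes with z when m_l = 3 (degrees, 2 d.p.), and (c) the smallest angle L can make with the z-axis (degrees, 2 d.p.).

|L|−L_z,max ≈ 0.4807ℏ; θ(m_l=3) ≈ 62.42°; θ_min ≈ 22.21°

|L| − L_z,max = (√42 − 6)ℏ ≈ 0.4807ℏ.
For m_l = 3: cos θ = 3/√42, θ ≈ 62.42°.
cos θ_min = 6/√42, so θ_min ≈ 22.21°.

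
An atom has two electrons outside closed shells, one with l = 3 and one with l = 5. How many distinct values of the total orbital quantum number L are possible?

By the triangle rule, |l₁ − l₂| ≤ L ≤ l₁ + l₂.
So L can be 2, 3, 4, 5, 6, 7, 8.
That is 7 values.

7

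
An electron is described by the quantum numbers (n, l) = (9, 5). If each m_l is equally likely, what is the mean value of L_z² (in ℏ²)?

⟨L_z²⟩ = 10 ℏ²

The allowed m_l values are -5, -4, -3, -2, -1, 0, 1, 2, 3, 4, 5.
Average of L_z² over 11 states: 110/11 ℏ² = 10 ℏ².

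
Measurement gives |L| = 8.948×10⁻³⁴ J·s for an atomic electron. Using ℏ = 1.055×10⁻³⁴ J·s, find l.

In units of ℏ, |L| ≈ 8.482.
l(l+1) ≈ 8.482² ≈ 71.94, so l = 8.

l = 8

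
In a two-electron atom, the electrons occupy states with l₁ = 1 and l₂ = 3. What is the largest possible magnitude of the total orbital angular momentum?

The total orbital quantum number L ranges from |l₁ − l₂| to l₁ + l₂ in integer steps.
L ∈ {2, 3, 4}.
The largest magnitude corresponds to L = 4: |L_tot| = ℏ√(4·5) = 2√5 ℏ.

|L_tot|_max = 2√5 ℏ ≈ 4.472ℏ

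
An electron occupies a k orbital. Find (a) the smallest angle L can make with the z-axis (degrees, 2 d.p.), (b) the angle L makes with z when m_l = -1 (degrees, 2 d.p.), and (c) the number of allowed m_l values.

θ_min ≈ 20.70°; θ(m_l=-1) ≈ 97.68°; 15 values

The letter k corresponds to l = 7.
cos θ_min = 7/√56, so θ_min ≈ 20.70°.
For m_l = -1: cos θ = -1/√56, θ ≈ 97.68°.
There are 2l+1 = 15 values of m_l.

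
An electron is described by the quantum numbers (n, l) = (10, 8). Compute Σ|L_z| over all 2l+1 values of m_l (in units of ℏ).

Σ|L_z| = 72 ℏ

The allowed m_l values are -8, -7, -6, -5, -4, -3, -2, -1, 0, 1, 2, 3, 4, 5, 6, 7, 8.
Σ|m_l| = 2(1+2+…+8) = 72.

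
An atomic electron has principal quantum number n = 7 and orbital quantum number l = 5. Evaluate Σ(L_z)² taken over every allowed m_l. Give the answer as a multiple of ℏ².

Σ(L_z)² = 110 ℏ²

m_l ∈ {-5, -4, -3, -2, -1, 0, 1, 2, 3, 4, 5}.
Σ m_l² = l(l+1)(2l+1)/3 = 5·6·11/3 = 110.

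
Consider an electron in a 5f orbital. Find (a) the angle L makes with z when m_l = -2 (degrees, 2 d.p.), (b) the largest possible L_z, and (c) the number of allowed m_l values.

5f means n = 5, l = 3.
For m_l = -2: cos θ = -2/√12, θ ≈ 125.26°.
L_z,max = lℏ = 3ℏ.
There are 2l+1 = 7 values of m_l.

θ(m_l=-2) ≈ 125.26°; L_z,max = 3ℏ; 7 values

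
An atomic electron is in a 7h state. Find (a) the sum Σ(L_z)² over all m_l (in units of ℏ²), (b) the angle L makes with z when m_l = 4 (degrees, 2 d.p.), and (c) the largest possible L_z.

Σ(L_z)² = 110 ℏ²; θ(m_l=4) ≈ 43.09°; L_z,max = 5ℏ

7h means n = 7, l = 5.
Σ m_l² = 110, so Σ(L_z)² = 110 ℏ².
For m_l = 4: cos θ = 4/√30, θ ≈ 43.09°.
L_z,max = lℏ = 5ℏ.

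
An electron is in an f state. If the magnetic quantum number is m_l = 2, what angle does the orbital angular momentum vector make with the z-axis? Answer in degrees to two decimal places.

θ ≈ 54.74°

An f state has l = 3.
|L| = ℏ√(l(l+1)) = 2√3 ℏ.
L_z = m_l ℏ = 2ℏ.
cos θ = L_z/|L| = 2/√12, so θ ≈ 54.74°.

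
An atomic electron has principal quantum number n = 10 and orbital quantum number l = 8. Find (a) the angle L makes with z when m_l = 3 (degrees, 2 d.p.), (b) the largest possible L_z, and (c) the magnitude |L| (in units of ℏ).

θ(m_l=3) ≈ 69.30°; L_z,max = 8ℏ; |L| = 6√2 ℏ ≈ 8.485ℏ

For m_l = 3: cos θ = 3/√72, θ ≈ 69.30°.
L_z,max = lℏ = 8ℏ.
|L| = ℏ√(8·9) = 6√2 ℏ ≈ 8.485ℏ.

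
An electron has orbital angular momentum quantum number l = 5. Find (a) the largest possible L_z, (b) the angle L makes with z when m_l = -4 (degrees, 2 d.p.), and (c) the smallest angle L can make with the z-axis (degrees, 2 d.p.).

L_z,max = 5ℏ; θ(m_l=-4) ≈ 136.91°; θ_min ≈ 24.09°

L_z,max = lℏ = 5ℏ.
For m_l = -4: cos θ = -4/√30, θ ≈ 136.91°.
cos θ_min = 5/√30, so θ_min ≈ 24.09°.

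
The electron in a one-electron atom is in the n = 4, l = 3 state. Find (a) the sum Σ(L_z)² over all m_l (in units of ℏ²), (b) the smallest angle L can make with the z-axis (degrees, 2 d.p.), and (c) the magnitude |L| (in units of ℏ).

Σ(L_z)² = 28 ℏ²; θ_min ≈ 30.00°; |L| = 2√3 ℏ ≈ 3.464ℏ

Σ m_l² = 28, so Σ(L_z)² = 28 ℏ².
cos θ_min = 3/√12, so θ_min ≈ 30.00°.
|L| = ℏ√(3·4) = 2√3 ℏ ≈ 3.464ℏ.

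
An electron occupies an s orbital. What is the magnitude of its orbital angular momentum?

For an s orbital, l = 0.
|L| = ℏ√(l(l+1)) = ℏ√0 = 0

|L| = 0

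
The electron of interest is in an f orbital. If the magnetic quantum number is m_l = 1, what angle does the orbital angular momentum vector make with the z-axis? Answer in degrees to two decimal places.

An f state has l = 3.
|L| = √(l(l+1)) ℏ = 2√3 ℏ.
L_z = m_l ℏ = 1ℏ.
cos θ = L_z/|L| = 1/√12, so θ ≈ 73.22°.

θ ≈ 73.22°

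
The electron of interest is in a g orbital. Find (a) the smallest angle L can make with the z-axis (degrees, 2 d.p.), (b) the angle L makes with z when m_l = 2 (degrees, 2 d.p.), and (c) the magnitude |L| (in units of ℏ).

A g state has l = 4.
cos θ_min = 4/√20, so θ_min ≈ 26.57°.
For m_l = 2: cos θ = 2/√20, θ ≈ 63.43°.
|L| = ℏ√(4·5) = 2√5 ℏ ≈ 4.472ℏ.

θ_min ≈ 26.57°; θ(m_l=2) ≈ 63.43°; |L| = 2√5 ℏ ≈ 4.472ℏ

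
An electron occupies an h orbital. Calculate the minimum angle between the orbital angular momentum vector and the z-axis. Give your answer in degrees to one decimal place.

θ_min ≈ 24.1°

An h state has l = 5.
|L|² = l(l+1)ℏ² = 30ℏ², so |L| = √30 ℏ.
The smallest angle corresponds to the largest L_z, i.e. m_l = l = 5, giving L_z = 5ℏ.
cos θ_min = 5/√30, so θ_min ≈ 24.1°.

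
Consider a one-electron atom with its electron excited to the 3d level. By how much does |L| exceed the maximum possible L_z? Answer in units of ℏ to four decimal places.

The 3d level has l = 2.
|L| = √6 ℏ ≈ 2.4495ℏ, while L_z,max = lℏ = 2ℏ.
The difference is (√6 − 2)ℏ ≈ 0.4495ℏ.

|L| − L_z,max ≈ 0.4495ℏ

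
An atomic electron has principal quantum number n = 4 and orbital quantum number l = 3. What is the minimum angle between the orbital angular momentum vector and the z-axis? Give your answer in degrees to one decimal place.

|L| = ℏ√(l(l+1)) = 2√3 ℏ.
The smallest angle corresponds to the largest L_z, i.e. m_l = l = 3, giving L_z = 3ℏ.
cos θ_min = 3/√12, so θ_min ≈ 30.0°.

θ_min ≈ 30.0°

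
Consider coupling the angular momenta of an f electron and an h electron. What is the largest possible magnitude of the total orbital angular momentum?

Angular momentum addition gives L = |l₁ − l₂|, …, l₁ + l₂.
So L can be 2, 3, 4, 5, 6, 7, 8.
The largest magnitude corresponds to L = 8: |L_tot| = ℏ√(8·9) = 6√2 ℏ.

|L_tot|_max = 6√2 ℏ ≈ 8.485ℏ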